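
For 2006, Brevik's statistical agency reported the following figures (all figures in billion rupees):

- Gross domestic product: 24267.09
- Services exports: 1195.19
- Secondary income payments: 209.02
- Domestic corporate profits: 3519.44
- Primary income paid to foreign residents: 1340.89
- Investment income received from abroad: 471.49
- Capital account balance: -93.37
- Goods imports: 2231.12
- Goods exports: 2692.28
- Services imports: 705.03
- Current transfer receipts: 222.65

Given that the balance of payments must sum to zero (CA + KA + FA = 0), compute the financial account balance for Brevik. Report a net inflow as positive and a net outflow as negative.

Goods balance = 2692.28 - 2231.12 = 461.16
Services balance = 1195.19 - 705.03 = 490.16
Trade balance (goods + services) = 461.16 + 490.16 = 951.32
Net primary income = 471.49 - 1340.89 = -869.40
Net secondary income = 222.65 - 209.02 = 13.63
Current account = 951.32 + (-869.40) + 13.63 = 95.55
Financial account = -(95.55 + (-93.37)) = -2.18

-2.18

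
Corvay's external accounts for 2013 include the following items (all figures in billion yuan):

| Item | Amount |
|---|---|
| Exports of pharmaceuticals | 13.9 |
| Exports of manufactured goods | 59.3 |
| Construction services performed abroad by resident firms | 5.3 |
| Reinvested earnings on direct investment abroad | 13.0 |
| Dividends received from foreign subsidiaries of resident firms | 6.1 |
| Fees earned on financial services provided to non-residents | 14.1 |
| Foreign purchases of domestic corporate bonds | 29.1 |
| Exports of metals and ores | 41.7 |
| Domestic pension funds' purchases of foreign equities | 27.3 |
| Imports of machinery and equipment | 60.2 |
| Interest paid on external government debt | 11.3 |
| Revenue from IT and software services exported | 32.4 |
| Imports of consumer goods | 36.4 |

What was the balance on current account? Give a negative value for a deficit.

Goods: -60.2 - 36.4 + 13.9 + 59.3 + 41.7 = 18.3
Services: 5.3 + 32.4 + 14.1 = 51.8
Primary income: -11.3 + 13.0 + 6.1 = 7.8
Current account = 18.3 + 51.8 + 7.8 = 77.9
(Excluded from the current account — financial account: foreign purchases of domestic corporate bonds 29.1, domestic pension funds' purchases of foreign equities 27.3.)

77.9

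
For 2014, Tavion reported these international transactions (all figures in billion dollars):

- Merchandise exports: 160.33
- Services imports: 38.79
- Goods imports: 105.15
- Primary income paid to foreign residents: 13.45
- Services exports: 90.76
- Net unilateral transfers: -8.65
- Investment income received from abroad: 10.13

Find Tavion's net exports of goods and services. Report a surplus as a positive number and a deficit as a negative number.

Goods balance = 160.33 - 105.15 = 55.18
Services balance = 90.76 - 38.79 = 51.97
Trade balance (goods + services) = 55.18 + 51.97 = 107.15

107.15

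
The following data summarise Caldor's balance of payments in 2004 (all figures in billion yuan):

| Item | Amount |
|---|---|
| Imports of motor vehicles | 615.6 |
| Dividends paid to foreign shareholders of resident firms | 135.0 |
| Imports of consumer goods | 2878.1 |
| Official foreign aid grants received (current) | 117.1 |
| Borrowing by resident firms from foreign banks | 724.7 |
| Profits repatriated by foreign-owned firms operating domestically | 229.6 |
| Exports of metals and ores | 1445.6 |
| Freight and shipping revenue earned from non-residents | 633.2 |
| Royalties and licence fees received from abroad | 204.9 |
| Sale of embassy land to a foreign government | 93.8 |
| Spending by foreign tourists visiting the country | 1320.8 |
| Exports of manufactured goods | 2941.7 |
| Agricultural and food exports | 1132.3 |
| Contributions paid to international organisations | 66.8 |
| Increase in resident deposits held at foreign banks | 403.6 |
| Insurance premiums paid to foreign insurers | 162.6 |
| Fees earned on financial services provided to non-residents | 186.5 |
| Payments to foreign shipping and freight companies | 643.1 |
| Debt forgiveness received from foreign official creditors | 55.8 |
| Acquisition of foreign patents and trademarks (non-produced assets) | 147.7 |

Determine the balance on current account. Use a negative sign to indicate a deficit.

Goods: -615.6 + 1445.6 + 2941.7 + 1132.3 - 2878.1 = 2025.9
Services: 633.2 - 162.6 + 1320.8 + 204.9 + 186.5 - 643.1 = 1539.7
Primary income: -135.0 - 229.6 = -364.6
Secondary income: -66.8 + 117.1 = 50.3
Current account = 2025.9 + 1539.7 + (-364.6) + 50.3 = 3251.3
(Excluded from the current account — financial account: borrowing by resident firms from foreign banks 724.7, increase in resident deposits held at foreign banks 403.6; capital account: sale of embassy land to a foreign government 93.8, debt forgiveness received from foreign official creditors 55.8, acquisition of foreign patents and trademarks (non-produced assets) 147.7.)

3251.3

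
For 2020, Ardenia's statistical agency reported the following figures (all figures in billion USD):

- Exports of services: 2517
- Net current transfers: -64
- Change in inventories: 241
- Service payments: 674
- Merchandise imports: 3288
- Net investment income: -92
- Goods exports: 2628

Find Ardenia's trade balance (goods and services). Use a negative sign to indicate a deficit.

Goods balance = 2628 - 3288 = -660
Services balance = 2517 - 674 = 1843
Trade balance (goods + services) = -660 + 1843 = 1183

1183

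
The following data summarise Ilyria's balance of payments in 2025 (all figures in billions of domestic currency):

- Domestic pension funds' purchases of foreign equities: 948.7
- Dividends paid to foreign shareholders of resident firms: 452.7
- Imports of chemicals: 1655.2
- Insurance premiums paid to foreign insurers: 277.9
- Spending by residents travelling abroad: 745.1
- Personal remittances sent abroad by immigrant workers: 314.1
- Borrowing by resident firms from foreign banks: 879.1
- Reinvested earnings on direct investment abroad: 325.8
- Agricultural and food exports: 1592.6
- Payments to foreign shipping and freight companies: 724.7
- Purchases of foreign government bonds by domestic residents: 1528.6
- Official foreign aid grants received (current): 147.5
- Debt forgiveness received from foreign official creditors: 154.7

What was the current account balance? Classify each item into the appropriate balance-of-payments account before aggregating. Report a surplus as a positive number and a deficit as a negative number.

Goods: 1592.6 - 1655.2 = -62.6
Services: -724.7 - 277.9 - 745.1 = -1747.7
Primary income: 325.8 - 452.7 = -126.9
Secondary income: -314.1 + 147.5 = -166.6
Current account = (-62.6) + (-1747.7) + (-126.9) + (-166.6) = -2103.8
(Excluded from the current account — financial account: domestic pension funds' purchases of foreign equities 948.7, borrowing by resident firms from foreign banks 879.1, purchases of foreign government bonds by domestic residents 1528.6; capital account: debt forgiveness received from foreign official creditors 154.7.)

-2103.8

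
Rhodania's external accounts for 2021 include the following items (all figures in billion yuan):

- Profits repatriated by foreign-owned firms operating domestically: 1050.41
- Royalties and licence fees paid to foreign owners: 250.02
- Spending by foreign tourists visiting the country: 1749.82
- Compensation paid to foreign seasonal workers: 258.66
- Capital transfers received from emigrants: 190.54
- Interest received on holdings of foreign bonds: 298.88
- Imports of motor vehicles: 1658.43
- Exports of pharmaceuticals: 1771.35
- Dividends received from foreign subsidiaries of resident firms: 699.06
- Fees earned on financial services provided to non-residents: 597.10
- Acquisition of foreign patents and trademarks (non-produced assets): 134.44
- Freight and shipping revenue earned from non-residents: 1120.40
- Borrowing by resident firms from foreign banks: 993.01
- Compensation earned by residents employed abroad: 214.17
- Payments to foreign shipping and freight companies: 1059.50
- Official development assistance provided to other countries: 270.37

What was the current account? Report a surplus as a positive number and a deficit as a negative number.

Goods: -1658.43 + 1771.35 = 112.92
Services: -1059.50 + 1749.82 - 250.02 + 1120.40 + 597.10 = 2157.80
Primary income: 214.17 - 1050.41 + 699.06 + 298.88 - 258.66 = -96.96
Secondary income: -270.37
Current account = 112.92 + 2157.80 + (-96.96) + (-270.37) = 1903.39
(Excluded from the current account — capital account: capital transfers received from emigrants 190.54, acquisition of foreign patents and trademarks (non-produced assets) 134.44; financial account: borrowing by resident firms from foreign banks 993.01.)

1903.39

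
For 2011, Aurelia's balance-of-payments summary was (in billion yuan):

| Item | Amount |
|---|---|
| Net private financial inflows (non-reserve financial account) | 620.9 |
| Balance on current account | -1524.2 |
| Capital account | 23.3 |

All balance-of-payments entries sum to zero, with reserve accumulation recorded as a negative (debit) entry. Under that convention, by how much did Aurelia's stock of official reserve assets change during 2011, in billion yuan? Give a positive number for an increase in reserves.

-880.0

Official reserve transactions balance = -((-1524.2) + 23.3 + 620.9) = 880.0
An accumulation of reserves is recorded as a debit (negative entry), so the change in the stock of reserves is the negative of that balance.
Change in official reserves = -(880.0) = -880.0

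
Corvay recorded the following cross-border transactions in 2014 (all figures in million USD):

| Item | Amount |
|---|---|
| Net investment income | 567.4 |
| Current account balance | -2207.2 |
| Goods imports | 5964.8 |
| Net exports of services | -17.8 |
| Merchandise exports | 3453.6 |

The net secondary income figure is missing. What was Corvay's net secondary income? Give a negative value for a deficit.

Current account = goods balance + services balance + net primary income + net secondary income
Sum of the known components = -1961.6
Net secondary income = CA - (known components) = -2207.2 - (-1961.6) = -245.6

-245.6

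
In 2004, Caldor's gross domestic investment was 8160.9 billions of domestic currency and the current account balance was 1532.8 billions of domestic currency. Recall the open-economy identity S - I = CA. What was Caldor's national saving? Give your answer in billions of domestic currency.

9693.7

S - I = CA (net lending to the rest of the world).
S = I + CA = 8160.9 + 1532.8 = 9693.7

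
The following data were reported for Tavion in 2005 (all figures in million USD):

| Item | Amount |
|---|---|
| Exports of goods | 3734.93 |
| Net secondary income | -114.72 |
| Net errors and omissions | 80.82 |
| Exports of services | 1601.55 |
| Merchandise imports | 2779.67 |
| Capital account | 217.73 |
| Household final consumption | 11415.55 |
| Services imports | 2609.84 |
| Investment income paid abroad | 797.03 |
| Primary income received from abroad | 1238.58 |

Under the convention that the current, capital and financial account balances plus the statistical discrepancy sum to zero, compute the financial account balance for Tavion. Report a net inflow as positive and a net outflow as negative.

-572.35

Goods balance = 3734.93 - 2779.67 = 955.26
Services balance = 1601.55 - 2609.84 = -1008.29
Trade balance (goods + services) = 955.26 + (-1008.29) = -53.03
Net primary income = 1238.58 - 797.03 = 441.55
Net secondary income = -114.72
Current account = -53.03 + 441.55 + (-114.72) = 273.80
Financial account = -(273.80 + 217.73 + 80.82) = -572.35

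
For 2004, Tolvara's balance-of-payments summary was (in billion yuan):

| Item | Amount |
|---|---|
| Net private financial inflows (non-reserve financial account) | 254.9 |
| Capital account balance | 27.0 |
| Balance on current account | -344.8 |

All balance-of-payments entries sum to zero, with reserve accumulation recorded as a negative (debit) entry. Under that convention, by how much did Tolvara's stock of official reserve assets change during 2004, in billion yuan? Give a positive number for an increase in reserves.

Official reserve transactions balance = -((-344.8) + 27.0 + 254.9) = 62.9
An accumulation of reserves is recorded as a debit (negative entry), so the change in the stock of reserves is the negative of that balance.
Change in official reserves = -(62.9) = -62.9

-62.9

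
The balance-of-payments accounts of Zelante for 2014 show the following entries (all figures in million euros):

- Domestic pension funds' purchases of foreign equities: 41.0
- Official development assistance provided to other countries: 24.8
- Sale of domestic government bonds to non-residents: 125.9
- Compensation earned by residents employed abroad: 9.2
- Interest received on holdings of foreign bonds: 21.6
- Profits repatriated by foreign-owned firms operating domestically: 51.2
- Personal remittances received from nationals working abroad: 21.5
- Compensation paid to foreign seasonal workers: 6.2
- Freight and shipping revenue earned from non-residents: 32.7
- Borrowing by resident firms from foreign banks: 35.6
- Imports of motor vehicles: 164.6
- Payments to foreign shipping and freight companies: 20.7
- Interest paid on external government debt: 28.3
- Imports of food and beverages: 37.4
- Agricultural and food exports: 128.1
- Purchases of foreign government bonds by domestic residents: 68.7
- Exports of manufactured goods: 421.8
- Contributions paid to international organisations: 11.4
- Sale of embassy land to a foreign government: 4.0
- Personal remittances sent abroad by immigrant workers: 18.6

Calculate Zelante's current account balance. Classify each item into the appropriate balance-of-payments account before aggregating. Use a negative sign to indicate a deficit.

271.7

Goods: -164.6 - 37.4 + 128.1 + 421.8 = 347.9
Services: -20.7 + 32.7 = 12.0
Primary income: -6.2 + 9.2 - 51.2 - 28.3 + 21.6 = -54.9
Secondary income: -24.8 - 11.4 + 21.5 - 18.6 = -33.3
Current account = 347.9 + 12.0 + (-54.9) + (-33.3) = 271.7
(Excluded from the current account — financial account: domestic pension funds' purchases of foreign equities 41.0, sale of domestic government bonds to non-residents 125.9, borrowing by resident firms from foreign banks 35.6, purchases of foreign government bonds by domestic residents 68.7; capital account: sale of embassy land to a foreign government 4.0.)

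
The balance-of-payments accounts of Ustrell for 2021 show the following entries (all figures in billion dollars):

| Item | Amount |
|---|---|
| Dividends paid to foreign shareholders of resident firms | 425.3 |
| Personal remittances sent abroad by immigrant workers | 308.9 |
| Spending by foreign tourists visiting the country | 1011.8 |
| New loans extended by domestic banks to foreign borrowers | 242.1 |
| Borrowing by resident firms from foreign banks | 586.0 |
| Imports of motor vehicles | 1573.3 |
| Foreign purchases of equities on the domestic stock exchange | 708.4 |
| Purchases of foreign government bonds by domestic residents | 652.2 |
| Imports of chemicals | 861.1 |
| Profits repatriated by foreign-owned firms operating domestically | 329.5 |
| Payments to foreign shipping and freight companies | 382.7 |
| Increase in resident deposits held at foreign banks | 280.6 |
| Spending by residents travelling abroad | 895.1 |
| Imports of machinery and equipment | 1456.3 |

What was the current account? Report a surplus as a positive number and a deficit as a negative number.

Goods: -1456.3 - 861.1 - 1573.3 = -3890.7
Services: -895.1 - 382.7 + 1011.8 = -266.0
Primary income: -329.5 - 425.3 = -754.8
Secondary income: -308.9
Current account = (-3890.7) + (-266.0) + (-754.8) + (-308.9) = -5220.4
(Excluded from the current account — financial account: new loans extended by domestic banks to foreign borrowers 242.1, borrowing by resident firms from foreign banks 586.0, foreign purchases of equities on the domestic stock exchange 708.4, purchases of foreign government bonds by domestic residents 652.2, increase in resident deposits held at foreign banks 280.6.)

-5220.4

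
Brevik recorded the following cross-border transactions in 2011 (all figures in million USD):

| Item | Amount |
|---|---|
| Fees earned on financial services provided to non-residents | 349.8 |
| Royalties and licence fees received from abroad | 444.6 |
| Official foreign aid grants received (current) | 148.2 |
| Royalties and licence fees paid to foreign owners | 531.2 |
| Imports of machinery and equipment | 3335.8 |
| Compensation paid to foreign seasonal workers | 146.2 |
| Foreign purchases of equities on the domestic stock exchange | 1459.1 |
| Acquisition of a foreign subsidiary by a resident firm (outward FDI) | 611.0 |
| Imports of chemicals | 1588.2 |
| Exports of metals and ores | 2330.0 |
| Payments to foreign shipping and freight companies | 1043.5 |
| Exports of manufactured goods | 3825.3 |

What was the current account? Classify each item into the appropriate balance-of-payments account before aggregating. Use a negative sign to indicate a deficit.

Goods: -3335.8 + 3825.3 + 2330.0 - 1588.2 = 1231.3
Services: -531.2 + 444.6 - 1043.5 + 349.8 = -780.3
Primary income: -146.2
Secondary income: 148.2
Current account = 1231.3 + (-780.3) + (-146.2) + 148.2 = 453.0
(Excluded from the current account — financial account: foreign purchases of equities on the domestic stock exchange 1459.1, acquisition of a foreign subsidiary by a resident firm (outward FDI) 611.0.)

453.0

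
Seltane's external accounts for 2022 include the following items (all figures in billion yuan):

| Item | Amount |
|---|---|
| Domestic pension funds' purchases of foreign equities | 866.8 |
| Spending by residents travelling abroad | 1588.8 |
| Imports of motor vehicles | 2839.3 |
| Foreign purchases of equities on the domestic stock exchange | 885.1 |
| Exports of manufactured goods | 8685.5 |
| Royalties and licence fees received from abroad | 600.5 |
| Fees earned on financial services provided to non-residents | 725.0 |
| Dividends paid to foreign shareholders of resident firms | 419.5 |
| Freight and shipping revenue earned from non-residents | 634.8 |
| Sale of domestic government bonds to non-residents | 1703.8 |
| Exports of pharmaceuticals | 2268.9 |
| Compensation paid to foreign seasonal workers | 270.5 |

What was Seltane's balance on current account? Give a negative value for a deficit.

7796.6

Goods: 8685.5 + 2268.9 - 2839.3 = 8115.1
Services: 725.0 - 1588.8 + 634.8 + 600.5 = 371.5
Primary income: -270.5 - 419.5 = -690.0
Current account = 8115.1 + 371.5 + (-690.0) = 7796.6
(Excluded from the current account — financial account: domestic pension funds' purchases of foreign equities 866.8, foreign purchases of equities on the domestic stock exchange 885.1, sale of domestic government bonds to non-residents 1703.8.)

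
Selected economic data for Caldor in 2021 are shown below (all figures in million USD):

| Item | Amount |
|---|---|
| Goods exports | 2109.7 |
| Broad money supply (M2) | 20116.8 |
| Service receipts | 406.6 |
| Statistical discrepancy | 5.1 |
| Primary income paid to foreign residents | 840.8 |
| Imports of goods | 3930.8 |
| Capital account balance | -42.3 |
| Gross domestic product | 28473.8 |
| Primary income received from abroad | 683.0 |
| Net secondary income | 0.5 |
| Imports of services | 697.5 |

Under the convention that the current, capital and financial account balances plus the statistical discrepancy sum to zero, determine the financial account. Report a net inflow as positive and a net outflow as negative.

2306.5

Goods balance = 2109.7 - 3930.8 = -1821.1
Services balance = 406.6 - 697.5 = -290.9
Trade balance (goods + services) = -1821.1 + (-290.9) = -2112.0
Net primary income = 683.0 - 840.8 = -157.8
Net secondary income = 0.5
Current account = -2112.0 + (-157.8) + 0.5 = -2269.3
Financial account = -(-2269.3 + (-42.3) + 5.1) = 2306.5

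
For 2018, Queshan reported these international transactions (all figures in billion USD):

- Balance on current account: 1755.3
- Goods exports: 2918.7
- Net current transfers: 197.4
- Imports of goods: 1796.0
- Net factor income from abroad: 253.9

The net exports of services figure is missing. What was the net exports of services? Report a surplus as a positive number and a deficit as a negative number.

Current account = goods balance + services balance + net primary income + net secondary income
Sum of the known components = 1574.0
Net exports of services = CA - (known components) = 1755.3 - 1574.0 = 181.3

181.3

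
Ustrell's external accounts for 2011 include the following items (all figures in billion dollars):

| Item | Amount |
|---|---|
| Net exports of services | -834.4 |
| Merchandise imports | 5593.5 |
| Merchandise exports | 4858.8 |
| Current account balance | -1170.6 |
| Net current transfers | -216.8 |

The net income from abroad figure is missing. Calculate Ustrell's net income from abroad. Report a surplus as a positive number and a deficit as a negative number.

Current account = goods balance + services balance + net primary income + net secondary income
Sum of the known components = -1785.9
Net income from abroad = CA - (known components) = -1170.6 - (-1785.9) = 615.3

615.3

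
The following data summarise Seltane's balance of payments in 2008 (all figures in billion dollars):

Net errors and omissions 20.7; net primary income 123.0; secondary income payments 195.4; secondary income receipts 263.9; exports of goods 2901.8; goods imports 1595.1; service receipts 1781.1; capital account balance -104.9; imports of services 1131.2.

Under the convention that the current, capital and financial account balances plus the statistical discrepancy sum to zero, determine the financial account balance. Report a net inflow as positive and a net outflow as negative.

-2063.9

Goods balance = 2901.8 - 1595.1 = 1306.7
Services balance = 1781.1 - 1131.2 = 649.9
Trade balance (goods + services) = 1306.7 + 649.9 = 1956.6
Net primary income = 123.0
Net secondary income = 263.9 - 195.4 = 68.5
Current account = 1956.6 + 123.0 + 68.5 = 2148.1
Financial account = -(2148.1 + (-104.9) + 20.7) = -2063.9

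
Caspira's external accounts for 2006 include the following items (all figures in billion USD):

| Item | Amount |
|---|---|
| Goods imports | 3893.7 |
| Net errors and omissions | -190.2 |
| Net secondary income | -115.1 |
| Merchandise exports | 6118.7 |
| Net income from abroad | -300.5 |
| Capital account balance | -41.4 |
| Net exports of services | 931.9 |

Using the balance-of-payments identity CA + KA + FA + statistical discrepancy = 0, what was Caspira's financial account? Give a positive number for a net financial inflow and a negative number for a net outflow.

-2509.7

Goods balance = 6118.7 - 3893.7 = 2225.0
Services balance = 931.9
Trade balance (goods + services) = 2225.0 + 931.9 = 3156.9
Net primary income = -300.5
Net secondary income = -115.1
Current account = 3156.9 + (-300.5) + (-115.1) = 2741.3
Financial account = -(2741.3 + (-41.4) + (-190.2)) = -2509.7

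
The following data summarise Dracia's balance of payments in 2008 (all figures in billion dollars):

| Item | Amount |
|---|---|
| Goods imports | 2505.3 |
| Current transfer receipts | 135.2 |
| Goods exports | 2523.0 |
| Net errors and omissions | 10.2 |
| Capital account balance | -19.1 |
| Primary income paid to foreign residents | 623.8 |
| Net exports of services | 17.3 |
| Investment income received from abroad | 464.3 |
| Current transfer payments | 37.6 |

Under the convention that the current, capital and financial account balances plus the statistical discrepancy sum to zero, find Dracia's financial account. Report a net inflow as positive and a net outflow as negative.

35.8

Goods balance = 2523.0 - 2505.3 = 17.7
Services balance = 17.3
Trade balance (goods + services) = 17.7 + 17.3 = 35.0
Net primary income = 464.3 - 623.8 = -159.5
Net secondary income = 135.2 - 37.6 = 97.6
Current account = 35.0 + (-159.5) + 97.6 = -26.9
Financial account = -(-26.9 + (-19.1) + 10.2) = 35.8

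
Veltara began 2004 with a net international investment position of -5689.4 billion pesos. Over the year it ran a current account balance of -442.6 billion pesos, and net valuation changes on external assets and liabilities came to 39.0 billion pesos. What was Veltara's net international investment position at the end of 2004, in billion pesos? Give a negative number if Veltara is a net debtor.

Change in NIIP = current account + net valuation change = -442.6 + 39.0 = -403.6
End-of-year NIIP = -5689.4 + (-403.6) = -6093.0

-6093.0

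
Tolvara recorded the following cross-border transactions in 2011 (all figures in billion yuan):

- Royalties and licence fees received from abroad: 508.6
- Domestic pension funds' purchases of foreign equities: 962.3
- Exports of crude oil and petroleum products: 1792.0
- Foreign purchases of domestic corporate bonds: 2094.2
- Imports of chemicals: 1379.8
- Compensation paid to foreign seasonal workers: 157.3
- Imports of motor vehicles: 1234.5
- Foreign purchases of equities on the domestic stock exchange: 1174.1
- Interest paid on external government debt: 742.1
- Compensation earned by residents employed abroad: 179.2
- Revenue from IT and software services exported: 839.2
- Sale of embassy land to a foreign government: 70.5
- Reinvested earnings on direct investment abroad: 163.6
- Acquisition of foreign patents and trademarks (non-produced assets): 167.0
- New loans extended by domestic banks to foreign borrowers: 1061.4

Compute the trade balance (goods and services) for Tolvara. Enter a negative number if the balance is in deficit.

Goods: -1234.5 - 1379.8 + 1792.0 = -822.3
Services: 508.6 + 839.2 = 1347.8
Trade balance = -822.3 + 1347.8 = 525.5
(Excluded from the trade balance — financial account: domestic pension funds' purchases of foreign equities 962.3, foreign purchases of domestic corporate bonds 2094.2, foreign purchases of equities on the domestic stock exchange 1174.1, new loans extended by domestic banks to foreign borrowers 1061.4; primary income: compensation paid to foreign seasonal workers 157.3, interest paid on external government debt 742.1, compensation earned by residents employed abroad 179.2, reinvested earnings on direct investment abroad 163.6; capital account: sale of embassy land to a foreign government 70.5, acquisition of foreign patents and trademarks (non-produced assets) 167.0.)

525.5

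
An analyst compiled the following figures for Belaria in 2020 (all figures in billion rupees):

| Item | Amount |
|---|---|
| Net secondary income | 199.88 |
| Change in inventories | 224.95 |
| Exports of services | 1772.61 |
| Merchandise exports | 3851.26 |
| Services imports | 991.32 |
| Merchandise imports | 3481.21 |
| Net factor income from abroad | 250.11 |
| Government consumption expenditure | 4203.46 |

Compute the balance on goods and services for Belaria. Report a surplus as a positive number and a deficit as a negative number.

Goods balance = 3851.26 - 3481.21 = 370.05
Services balance = 1772.61 - 991.32 = 781.29
Trade balance (goods + services) = 370.05 + 781.29 = 1151.34

1151.34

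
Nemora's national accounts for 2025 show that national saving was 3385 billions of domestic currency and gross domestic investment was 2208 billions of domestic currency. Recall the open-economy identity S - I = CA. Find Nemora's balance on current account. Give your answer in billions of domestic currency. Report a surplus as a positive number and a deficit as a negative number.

CA = S - I = 3385 - 2208 = 1177

1177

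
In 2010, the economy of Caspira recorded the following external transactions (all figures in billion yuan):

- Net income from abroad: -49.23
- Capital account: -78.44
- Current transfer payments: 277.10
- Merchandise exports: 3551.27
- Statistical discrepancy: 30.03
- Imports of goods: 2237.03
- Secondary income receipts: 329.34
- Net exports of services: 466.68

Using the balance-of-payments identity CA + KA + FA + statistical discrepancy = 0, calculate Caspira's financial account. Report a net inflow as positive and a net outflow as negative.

-1735.52

Goods balance = 3551.27 - 2237.03 = 1314.24
Services balance = 466.68
Trade balance (goods + services) = 1314.24 + 466.68 = 1780.92
Net primary income = -49.23
Net secondary income = 329.34 - 277.10 = 52.24
Current account = 1780.92 + (-49.23) + 52.24 = 1783.93
Financial account = -(1783.93 + (-78.44) + 30.03) = -1735.52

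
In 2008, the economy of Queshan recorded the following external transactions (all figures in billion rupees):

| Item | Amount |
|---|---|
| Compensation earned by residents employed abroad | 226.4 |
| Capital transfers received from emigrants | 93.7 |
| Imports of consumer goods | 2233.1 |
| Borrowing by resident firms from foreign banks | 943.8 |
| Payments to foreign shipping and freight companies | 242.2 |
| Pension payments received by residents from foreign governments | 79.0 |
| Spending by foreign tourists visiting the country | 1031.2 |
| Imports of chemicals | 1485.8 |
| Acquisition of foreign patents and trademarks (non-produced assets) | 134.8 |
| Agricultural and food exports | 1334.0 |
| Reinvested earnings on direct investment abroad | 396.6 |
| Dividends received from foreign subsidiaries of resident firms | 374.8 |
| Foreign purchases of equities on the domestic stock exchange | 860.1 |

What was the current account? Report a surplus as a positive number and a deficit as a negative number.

-519.1

Goods: 1334.0 - 2233.1 - 1485.8 = -2384.9
Services: -242.2 + 1031.2 = 789.0
Primary income: 226.4 + 374.8 + 396.6 = 997.8
Secondary income: 79.0
Current account = (-2384.9) + 789.0 + 997.8 + 79.0 = -519.1
(Excluded from the current account — capital account: capital transfers received from emigrants 93.7, acquisition of foreign patents and trademarks (non-produced assets) 134.8; financial account: borrowing by resident firms from foreign banks 943.8, foreign purchases of equities on the domestic stock exchange 860.1.)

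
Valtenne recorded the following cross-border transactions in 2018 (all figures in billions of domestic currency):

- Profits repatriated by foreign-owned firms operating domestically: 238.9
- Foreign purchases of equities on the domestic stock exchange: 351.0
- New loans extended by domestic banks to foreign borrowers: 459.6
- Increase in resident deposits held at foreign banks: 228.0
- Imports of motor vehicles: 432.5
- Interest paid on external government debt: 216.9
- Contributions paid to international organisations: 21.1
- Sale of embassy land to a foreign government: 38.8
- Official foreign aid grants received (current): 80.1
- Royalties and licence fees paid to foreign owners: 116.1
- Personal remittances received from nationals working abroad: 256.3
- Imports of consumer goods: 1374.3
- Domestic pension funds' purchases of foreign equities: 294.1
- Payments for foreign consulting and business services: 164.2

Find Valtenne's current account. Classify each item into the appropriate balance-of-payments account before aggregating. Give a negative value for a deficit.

-2227.6

Goods: -1374.3 - 432.5 = -1806.8
Services: -116.1 - 164.2 = -280.3
Primary income: -238.9 - 216.9 = -455.8
Secondary income: -21.1 + 256.3 + 80.1 = 315.3
Current account = (-1806.8) + (-280.3) + (-455.8) + 315.3 = -2227.6
(Excluded from the current account — financial account: foreign purchases of equities on the domestic stock exchange 351.0, new loans extended by domestic banks to foreign borrowers 459.6, increase in resident deposits held at foreign banks 228.0, domestic pension funds' purchases of foreign equities 294.1; capital account: sale of embassy land to a foreign government 38.8.)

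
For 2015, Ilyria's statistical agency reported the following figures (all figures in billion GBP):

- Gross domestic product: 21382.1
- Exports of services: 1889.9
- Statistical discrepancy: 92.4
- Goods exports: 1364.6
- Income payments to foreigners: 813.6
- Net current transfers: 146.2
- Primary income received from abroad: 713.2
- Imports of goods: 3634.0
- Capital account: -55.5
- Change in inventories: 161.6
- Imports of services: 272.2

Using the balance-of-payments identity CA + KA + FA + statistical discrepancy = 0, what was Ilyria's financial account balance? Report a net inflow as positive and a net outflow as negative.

Goods balance = 1364.6 - 3634.0 = -2269.4
Services balance = 1889.9 - 272.2 = 1617.7
Trade balance (goods + services) = -2269.4 + 1617.7 = -651.7
Net primary income = 713.2 - 813.6 = -100.4
Net secondary income = 146.2
Current account = -651.7 + (-100.4) + 146.2 = -605.9
Financial account = -(-605.9 + (-55.5) + 92.4) = 569.0

569.0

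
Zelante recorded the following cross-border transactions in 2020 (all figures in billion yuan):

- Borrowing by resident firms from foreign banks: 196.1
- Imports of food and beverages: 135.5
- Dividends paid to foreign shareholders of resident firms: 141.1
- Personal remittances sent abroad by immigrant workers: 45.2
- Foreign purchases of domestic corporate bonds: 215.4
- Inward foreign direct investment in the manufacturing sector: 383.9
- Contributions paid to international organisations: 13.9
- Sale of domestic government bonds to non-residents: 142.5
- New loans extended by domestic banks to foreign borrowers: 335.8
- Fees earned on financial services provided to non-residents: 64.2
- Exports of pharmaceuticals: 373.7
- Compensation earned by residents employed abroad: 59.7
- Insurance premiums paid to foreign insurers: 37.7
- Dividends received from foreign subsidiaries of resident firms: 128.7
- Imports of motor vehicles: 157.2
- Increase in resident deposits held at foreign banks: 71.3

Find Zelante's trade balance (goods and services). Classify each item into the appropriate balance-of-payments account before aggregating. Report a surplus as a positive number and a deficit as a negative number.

Goods: 373.7 - 157.2 - 135.5 = 81.0
Services: 64.2 - 37.7 = 26.5
Trade balance = 81.0 + 26.5 = 107.5
(Excluded from the trade balance — financial account: borrowing by resident firms from foreign banks 196.1, foreign purchases of domestic corporate bonds 215.4, inward foreign direct investment in the manufacturing sector 383.9, sale of domestic government bonds to non-residents 142.5, new loans extended by domestic banks to foreign borrowers 335.8, increase in resident deposits held at foreign banks 71.3; primary income: dividends paid to foreign shareholders of resident firms 141.1, compensation earned by residents employed abroad 59.7, dividends received from foreign subsidiaries of resident firms 128.7; secondary income: personal remittances sent abroad by immigrant workers 45.2, contributions paid to international organisations 13.9.)

107.5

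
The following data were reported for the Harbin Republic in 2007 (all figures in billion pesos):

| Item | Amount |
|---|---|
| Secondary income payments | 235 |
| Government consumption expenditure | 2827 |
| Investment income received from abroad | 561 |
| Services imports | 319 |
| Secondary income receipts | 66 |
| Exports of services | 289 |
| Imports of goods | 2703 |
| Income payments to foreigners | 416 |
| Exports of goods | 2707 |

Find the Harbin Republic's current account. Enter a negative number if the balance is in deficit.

Goods balance = 2707 - 2703 = 4
Services balance = 289 - 319 = -30
Trade balance (goods + services) = 4 + (-30) = -26
Net primary income = 561 - 416 = 145
Net secondary income = 66 - 235 = -169
Current account = -26 + 145 + (-169) = -50

-50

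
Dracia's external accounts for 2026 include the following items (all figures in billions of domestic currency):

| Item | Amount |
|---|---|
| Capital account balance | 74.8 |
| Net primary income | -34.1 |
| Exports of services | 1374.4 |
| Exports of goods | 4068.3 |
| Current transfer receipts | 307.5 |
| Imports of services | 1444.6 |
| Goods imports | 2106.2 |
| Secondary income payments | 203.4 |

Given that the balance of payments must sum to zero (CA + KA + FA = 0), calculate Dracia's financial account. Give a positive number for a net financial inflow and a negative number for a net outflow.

-2036.7

Goods balance = 4068.3 - 2106.2 = 1962.1
Services balance = 1374.4 - 1444.6 = -70.2
Trade balance (goods + services) = 1962.1 + (-70.2) = 1891.9
Net primary income = -34.1
Net secondary income = 307.5 - 203.4 = 104.1
Current account = 1891.9 + (-34.1) + 104.1 = 1961.9
Financial account = -(1961.9 + 74.8) = -2036.7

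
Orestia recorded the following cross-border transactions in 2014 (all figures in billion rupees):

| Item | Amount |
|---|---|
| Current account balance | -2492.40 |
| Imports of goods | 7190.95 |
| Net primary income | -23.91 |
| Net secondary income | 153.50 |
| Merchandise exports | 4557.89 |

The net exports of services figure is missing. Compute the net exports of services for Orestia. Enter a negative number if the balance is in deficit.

11.07

Current account = goods balance + services balance + net primary income + net secondary income
Sum of the known components = -2503.47
Net exports of services = CA - (known components) = -2492.40 - (-2503.47) = 11.07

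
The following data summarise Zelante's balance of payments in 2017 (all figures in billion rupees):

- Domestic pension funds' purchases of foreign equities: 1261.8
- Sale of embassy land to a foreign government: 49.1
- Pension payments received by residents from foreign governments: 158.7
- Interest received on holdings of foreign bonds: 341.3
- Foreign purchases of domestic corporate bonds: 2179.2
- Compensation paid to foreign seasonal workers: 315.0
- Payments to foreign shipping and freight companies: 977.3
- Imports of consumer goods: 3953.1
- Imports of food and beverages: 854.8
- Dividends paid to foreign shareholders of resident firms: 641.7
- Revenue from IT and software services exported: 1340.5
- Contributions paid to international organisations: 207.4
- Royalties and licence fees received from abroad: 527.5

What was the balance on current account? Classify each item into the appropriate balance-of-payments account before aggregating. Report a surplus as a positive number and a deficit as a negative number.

Goods: -854.8 - 3953.1 = -4807.9
Services: -977.3 + 527.5 + 1340.5 = 890.7
Primary income: -641.7 - 315.0 + 341.3 = -615.4
Secondary income: -207.4 + 158.7 = -48.7
Current account = (-4807.9) + 890.7 + (-615.4) + (-48.7) = -4581.3
(Excluded from the current account — financial account: domestic pension funds' purchases of foreign equities 1261.8, foreign purchases of domestic corporate bonds 2179.2; capital account: sale of embassy land to a foreign government 49.1.)

-4581.3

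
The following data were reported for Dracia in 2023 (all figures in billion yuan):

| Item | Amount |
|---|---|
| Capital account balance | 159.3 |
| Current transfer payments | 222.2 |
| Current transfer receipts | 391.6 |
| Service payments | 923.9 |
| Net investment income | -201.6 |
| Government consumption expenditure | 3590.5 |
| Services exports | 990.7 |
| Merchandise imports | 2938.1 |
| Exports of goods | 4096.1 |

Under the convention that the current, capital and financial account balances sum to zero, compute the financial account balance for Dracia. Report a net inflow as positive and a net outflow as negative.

Goods balance = 4096.1 - 2938.1 = 1158.0
Services balance = 990.7 - 923.9 = 66.8
Trade balance (goods + services) = 1158.0 + 66.8 = 1224.8
Net primary income = -201.6
Net secondary income = 391.6 - 222.2 = 169.4
Current account = 1224.8 + (-201.6) + 169.4 = 1192.6
Financial account = -(1192.6 + 159.3) = -1351.9

-1351.9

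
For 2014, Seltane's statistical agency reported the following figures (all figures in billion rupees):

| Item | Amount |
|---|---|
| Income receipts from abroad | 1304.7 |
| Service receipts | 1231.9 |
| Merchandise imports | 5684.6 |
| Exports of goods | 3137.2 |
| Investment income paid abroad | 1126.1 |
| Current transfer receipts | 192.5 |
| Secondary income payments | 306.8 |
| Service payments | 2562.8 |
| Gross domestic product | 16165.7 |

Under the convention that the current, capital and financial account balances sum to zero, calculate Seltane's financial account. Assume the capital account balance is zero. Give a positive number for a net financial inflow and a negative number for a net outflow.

Goods balance = 3137.2 - 5684.6 = -2547.4
Services balance = 1231.9 - 2562.8 = -1330.9
Trade balance (goods + services) = -2547.4 + (-1330.9) = -3878.3
Net primary income = 1304.7 - 1126.1 = 178.6
Net secondary income = 192.5 - 306.8 = -114.3
Current account = -3878.3 + 178.6 + (-114.3) = -3814.0
Financial account = -(-3814.0) = 3814.0

3814.0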